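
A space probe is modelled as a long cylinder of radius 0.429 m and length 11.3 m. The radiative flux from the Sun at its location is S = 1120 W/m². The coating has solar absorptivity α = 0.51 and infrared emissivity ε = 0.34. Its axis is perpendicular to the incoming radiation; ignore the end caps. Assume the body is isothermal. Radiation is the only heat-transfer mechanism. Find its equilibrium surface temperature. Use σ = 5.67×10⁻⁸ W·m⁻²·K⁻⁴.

T ≈ 312 K

At equilibrium, absorbed power = emitted power.
Absorbing cross-section = 2rL = 9.695 m²; emitting surface = 2πrL = 30.46 m² (ratio π).
αS·A_cross = εσ·A_surf·T⁴  ⇒  T⁴ = αS/(ε·πσ).
T⁴ = 0.510·1120/(0.34·π·5.67×10⁻⁸) = 9.431×10⁹ K⁴.
T = (9.431×10⁹)^(1/4).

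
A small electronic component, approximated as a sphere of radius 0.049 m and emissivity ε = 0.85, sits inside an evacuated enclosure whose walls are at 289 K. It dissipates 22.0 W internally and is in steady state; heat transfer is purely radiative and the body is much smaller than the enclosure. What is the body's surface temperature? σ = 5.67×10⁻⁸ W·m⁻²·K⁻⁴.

T ≈ 386 K

For a small grey body in a large enclosure, net radiated power = εσA(T⁴ − T_w⁴).
Steady state: P = εσA(T⁴ − T_w⁴) with A = 4πr² = 0.03017 m².
T⁴ = P/(εσA) + T_w⁴ = 22.0/(0.85·5.67×10⁻⁸·0.03017) + (289)⁴
    = 1.513×10¹⁰ + 6.976×10⁹ = 2.211×10¹⁰ K⁴.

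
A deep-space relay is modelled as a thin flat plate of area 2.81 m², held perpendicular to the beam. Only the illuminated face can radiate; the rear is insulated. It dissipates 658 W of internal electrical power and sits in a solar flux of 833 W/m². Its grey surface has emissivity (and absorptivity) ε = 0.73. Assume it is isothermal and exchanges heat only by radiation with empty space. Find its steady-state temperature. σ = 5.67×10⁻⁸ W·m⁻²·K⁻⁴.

At steady state, absorbed solar power + internal power = radiated power.
Absorbed: α·S·A_cross = 0.73·833·2.810 = 1709 W (cross-section A).
Total input = 1709 + 658 = 2367 W.
Radiated: εσ·A_surf·T⁴ with A_surf = A = 2.810 m².
T⁴ = 2367/(0.73·5.67×10⁻⁸·2.810) = 2.035×10¹⁰ K⁴.

T ≈ 378 K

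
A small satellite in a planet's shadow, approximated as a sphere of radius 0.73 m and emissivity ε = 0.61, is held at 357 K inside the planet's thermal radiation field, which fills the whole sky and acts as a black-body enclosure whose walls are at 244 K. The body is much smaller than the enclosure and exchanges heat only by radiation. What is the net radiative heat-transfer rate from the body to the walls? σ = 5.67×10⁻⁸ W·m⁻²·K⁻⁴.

P_net ≈ 2940 W

For a small grey body in a large enclosure: P_net = εσA(T_body⁴ − T_wall⁴).
A = 4πr² = 6.697 m²; T_body⁴ − T_wall⁴ = 1.624×10¹⁰ − 3.545×10⁹ = 1.270×10¹⁰ K⁴.
|P_net| = 0.61·5.67×10⁻⁸·6.697·1.270×10¹⁰.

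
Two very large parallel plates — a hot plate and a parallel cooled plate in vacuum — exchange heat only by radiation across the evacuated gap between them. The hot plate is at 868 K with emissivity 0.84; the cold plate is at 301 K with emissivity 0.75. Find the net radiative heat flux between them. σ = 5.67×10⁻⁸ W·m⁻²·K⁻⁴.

q ≈ 20800 W/m²

For two infinite grey parallel plates, q = σ(T₁⁴ − T₂⁴)/(1/ε₁ + 1/ε₂ − 1).
T₁⁴ − T₂⁴ = 5.676×10¹¹ − 8.209×10⁹ = 5.594×10¹¹ K⁴.
1/ε₁ + 1/ε₂ − 1 = 1.190 + 1.333 − 1 = 1.524.
q = 5.67×10⁻⁸ × 5.594×10¹¹ / 1.524.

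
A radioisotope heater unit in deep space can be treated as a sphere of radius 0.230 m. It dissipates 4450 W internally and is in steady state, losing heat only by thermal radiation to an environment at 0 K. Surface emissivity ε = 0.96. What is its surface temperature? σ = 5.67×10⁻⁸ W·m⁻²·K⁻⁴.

Steady state: internal power = radiated power, P = εσA T⁴.
Radiating area A = 4πr² = 0.6648 m².
T⁴ = P/(εσA) = 4450/(0.96·5.67×10⁻⁸·0.6648) = 1.230×10¹¹ K⁴.
T = (1.230×10¹¹)^(1/4).

T ≈ 592 K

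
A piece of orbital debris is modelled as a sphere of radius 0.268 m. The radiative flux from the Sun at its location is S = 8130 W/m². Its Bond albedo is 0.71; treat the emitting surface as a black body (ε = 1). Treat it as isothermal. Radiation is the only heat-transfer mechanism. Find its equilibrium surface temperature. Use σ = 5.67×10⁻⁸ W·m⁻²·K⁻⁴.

T ≈ 319 K

At equilibrium, absorbed power = emitted power.
Absorbing cross-section = πr² = 0.2256 m²; emitting surface = 4πr² = 0.9026 m² (ratio 4).
(1−a)S·A_cross = εσ·A_surf·T⁴  ⇒  T⁴ = (1−a)S/(4σ).
T⁴ = 0.290·8130/(4·5.67×10⁻⁸) = 1.040×10¹⁰ K⁴.
T = (1.040×10¹⁰)^(1/4).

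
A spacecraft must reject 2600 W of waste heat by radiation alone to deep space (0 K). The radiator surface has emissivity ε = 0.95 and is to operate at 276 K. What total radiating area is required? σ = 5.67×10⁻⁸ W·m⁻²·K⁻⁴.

P = εσA T⁴ ⇒ A = P/(εσT⁴).
T⁴ = 5.803×10⁹ K⁴.
A = 2600/(0.95 × 5.67×10⁻⁸ × 5.803×10⁹).

A ≈ 8.32 m²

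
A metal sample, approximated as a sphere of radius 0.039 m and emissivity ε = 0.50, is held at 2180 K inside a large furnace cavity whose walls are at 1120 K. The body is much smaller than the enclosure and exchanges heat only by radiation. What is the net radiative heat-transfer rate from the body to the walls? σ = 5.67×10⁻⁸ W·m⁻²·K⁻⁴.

P_net ≈ 11400 W

For a small grey body in a large enclosure: P_net = εσA(T_body⁴ − T_wall⁴).
A = 4πr² = 0.01911 m²; T_body⁴ − T_wall⁴ = 2.259×10¹³ − 1.574×10¹² = 2.101×10¹³ K⁴.
|P_net| = 0.50·5.67×10⁻⁸·0.01911·2.101×10¹³.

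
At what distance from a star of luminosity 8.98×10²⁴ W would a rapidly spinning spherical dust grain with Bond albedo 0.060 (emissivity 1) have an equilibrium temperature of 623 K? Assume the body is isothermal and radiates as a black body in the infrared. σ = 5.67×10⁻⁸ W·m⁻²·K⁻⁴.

For an isothermal black-emitting sphere, (1−a)S·πr² = σ·4πr²·T⁴ ⇒ S = 4σT⁴/(1−a).
S = 4·5.67×10⁻⁸·(623)⁴/0.940 = 36350 W/m².
Flux falls as S = L/(4πd²), so d = √(L/(4πS)) = √(8.98×10²⁴/(4π·36350)).

d ≈ 4.43×10⁹ m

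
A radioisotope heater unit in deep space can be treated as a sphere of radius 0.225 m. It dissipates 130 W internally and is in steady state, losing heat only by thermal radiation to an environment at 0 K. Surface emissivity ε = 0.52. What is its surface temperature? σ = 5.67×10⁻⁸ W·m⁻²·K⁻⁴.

T ≈ 289 K

Steady state: internal power = radiated power, P = εσA T⁴.
Radiating area A = 4πr² = 0.6362 m².
T⁴ = P/(εσA) = 130/(0.52·5.67×10⁻⁸·0.6362) = 6.931×10⁹ K⁴.
T = (6.931×10⁹)^(1/4).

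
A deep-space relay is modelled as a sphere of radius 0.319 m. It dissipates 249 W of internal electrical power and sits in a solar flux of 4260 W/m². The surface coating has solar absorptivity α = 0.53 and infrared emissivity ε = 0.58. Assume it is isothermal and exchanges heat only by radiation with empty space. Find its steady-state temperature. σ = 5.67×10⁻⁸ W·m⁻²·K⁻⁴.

T ≈ 390 K

At steady state, absorbed solar power + internal power = radiated power.
Absorbed: α·S·A_cross = 0.53·4260·0.3197 = 721.8 W (cross-section πr²).
Total input = 721.8 + 249 = 970.8 W.
Radiated: εσ·A_surf·T⁴ with A_surf = 4πr² = 1.279 m².
T⁴ = 970.8/(0.58·5.67×10⁻⁸·1.279) = 2.308×10¹⁰ K⁴.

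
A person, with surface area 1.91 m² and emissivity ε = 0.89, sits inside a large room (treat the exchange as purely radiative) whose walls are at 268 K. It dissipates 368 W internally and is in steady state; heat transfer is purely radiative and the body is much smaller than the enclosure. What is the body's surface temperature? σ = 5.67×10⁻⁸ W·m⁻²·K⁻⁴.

For a small grey body in a large enclosure, net radiated power = εσA(T⁴ − T_w⁴).
Steady state: P = εσA(T⁴ − T_w⁴) with A = 1.91 m².
T⁴ = P/(εσA) + T_w⁴ = 368/(0.89·5.67×10⁻⁸·1.910) + (268)⁴
    = 3.818×10⁹ + 5.159×10⁹ = 8.977×10⁹ K⁴.

T ≈ 308 K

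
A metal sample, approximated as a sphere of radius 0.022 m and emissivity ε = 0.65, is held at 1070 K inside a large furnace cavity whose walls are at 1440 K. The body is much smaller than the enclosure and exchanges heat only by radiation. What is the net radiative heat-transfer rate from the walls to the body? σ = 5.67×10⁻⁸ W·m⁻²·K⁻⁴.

For a small grey body in a large enclosure: P_net = εσA(T_body⁴ − T_wall⁴).
A = 4πr² = 0.006082 m²; T_body⁴ − T_wall⁴ = 1.311×10¹² − 4.300×10¹² = -2.989×10¹² K⁴.
|P_net| = 0.65·5.67×10⁻⁸·0.006082·2.989×10¹².

P_net ≈ 670 W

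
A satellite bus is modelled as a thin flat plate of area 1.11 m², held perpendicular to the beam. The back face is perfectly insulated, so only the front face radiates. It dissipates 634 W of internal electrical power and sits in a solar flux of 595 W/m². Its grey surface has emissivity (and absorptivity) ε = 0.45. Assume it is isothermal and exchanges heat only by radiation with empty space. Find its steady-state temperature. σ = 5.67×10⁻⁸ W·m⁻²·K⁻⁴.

T ≈ 426 K

At steady state, absorbed solar power + internal power = radiated power.
Absorbed: α·S·A_cross = 0.45·595·1.110 = 297.2 W (cross-section A).
Total input = 297.2 + 634 = 931.2 W.
Radiated: εσ·A_surf·T⁴ with A_surf = A = 1.110 m².
T⁴ = 931.2/(0.45·5.67×10⁻⁸·1.110) = 3.288×10¹⁰ K⁴.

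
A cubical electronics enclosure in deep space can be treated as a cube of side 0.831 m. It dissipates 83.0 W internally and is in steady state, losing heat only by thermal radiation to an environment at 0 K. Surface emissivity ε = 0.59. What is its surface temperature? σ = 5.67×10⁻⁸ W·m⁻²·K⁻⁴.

Steady state: internal power = radiated power, P = εσA T⁴.
Radiating area A = 6L² = 4.143 m².
T⁴ = P/(εσA) = 83.0/(0.59·5.67×10⁻⁸·4.143) = 5.988×10⁸ K⁴.
T = (5.988×10⁸)^(1/4).

T ≈ 156 K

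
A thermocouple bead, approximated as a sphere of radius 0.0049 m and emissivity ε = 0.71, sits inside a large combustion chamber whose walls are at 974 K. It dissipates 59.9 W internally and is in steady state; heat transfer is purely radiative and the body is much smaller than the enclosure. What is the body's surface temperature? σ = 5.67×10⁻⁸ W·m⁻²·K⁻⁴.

T ≈ 1550 K

For a small grey body in a large enclosure, net radiated power = εσA(T⁴ − T_w⁴).
Steady state: P = εσA(T⁴ − T_w⁴) with A = 4πr² = 3.017×10⁻⁴ m².
T⁴ = P/(εσA) + T_w⁴ = 59.9/(0.71·5.67×10⁻⁸·3.017×10⁻⁴) + (974)⁴
    = 4.932×10¹² + 9.000×10¹¹ = 5.832×10¹² K⁴.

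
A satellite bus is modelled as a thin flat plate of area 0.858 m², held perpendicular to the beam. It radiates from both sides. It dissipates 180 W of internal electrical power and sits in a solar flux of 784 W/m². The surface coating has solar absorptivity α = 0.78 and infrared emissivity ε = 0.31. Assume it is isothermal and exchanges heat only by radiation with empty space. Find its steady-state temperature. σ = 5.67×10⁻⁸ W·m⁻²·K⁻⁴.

At steady state, absorbed solar power + internal power = radiated power.
Absorbed: α·S·A_cross = 0.78·784·0.8580 = 524.7 W (cross-section A).
Total input = 524.7 + 180 = 704.7 W.
Radiated: εσ·A_surf·T⁴ with A_surf = 2A = 1.716 m².
T⁴ = 704.7/(0.31·5.67×10⁻⁸·1.716) = 2.336×10¹⁰ K⁴.

T ≈ 391 K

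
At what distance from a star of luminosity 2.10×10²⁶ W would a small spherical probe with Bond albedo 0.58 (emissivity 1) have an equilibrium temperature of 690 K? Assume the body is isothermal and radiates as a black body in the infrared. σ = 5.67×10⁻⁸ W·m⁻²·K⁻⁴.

For an isothermal black-emitting sphere, (1−a)S·πr² = σ·4πr²·T⁴ ⇒ S = 4σT⁴/(1−a).
S = 4·5.67×10⁻⁸·(690)⁴/0.420 = 1.224×10⁵ W/m².
Flux falls as S = L/(4πd²), so d = √(L/(4πS)) = √(2.10×10²⁶/(4π·1.224×10⁵)).

d ≈ 1.17×10¹⁰ m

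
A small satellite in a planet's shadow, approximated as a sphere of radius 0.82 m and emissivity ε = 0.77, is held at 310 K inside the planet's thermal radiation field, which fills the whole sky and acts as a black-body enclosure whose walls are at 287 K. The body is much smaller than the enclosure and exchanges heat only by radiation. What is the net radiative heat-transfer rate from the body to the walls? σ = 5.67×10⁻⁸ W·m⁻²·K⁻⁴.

For a small grey body in a large enclosure: P_net = εσA(T_body⁴ − T_wall⁴).
A = 4πr² = 8.450 m²; T_body⁴ − T_wall⁴ = 9.235×10⁹ − 6.785×10⁹ = 2.451×10⁹ K⁴.
|P_net| = 0.77·5.67×10⁻⁸·8.450·2.451×10⁹.

P_net ≈ 904 W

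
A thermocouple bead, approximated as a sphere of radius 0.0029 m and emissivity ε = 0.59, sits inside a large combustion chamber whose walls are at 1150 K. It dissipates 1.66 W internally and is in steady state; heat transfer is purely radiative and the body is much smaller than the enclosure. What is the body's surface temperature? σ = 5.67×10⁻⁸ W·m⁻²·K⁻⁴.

For a small grey body in a large enclosure, net radiated power = εσA(T⁴ − T_w⁴).
Steady state: P = εσA(T⁴ − T_w⁴) with A = 4πr² = 1.057×10⁻⁴ m².
T⁴ = P/(εσA) + T_w⁴ = 1.66/(0.59·5.67×10⁻⁸·1.057×10⁻⁴) + (1150)⁴
    = 4.695×10¹¹ + 1.749×10¹² = 2.219×10¹² K⁴.

T ≈ 1220 K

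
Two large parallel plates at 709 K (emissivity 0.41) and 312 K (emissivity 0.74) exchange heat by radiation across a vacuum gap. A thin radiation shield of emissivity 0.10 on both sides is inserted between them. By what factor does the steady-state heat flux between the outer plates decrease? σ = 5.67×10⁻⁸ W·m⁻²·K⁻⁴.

Without shield: q₀ = σΔ(T⁴)/(1/ε₁+1/ε₂−1) with denominator 2.790.
With shield the two gaps are in series; the resistances add: (1/ε₁+1/ε_s−1)+(1/ε_s+1/ε₂−1) = 11.44+10.35 = 21.79.
Heat-flux ratio q₀/q = 21.79/2.790.

factor ≈ 7.81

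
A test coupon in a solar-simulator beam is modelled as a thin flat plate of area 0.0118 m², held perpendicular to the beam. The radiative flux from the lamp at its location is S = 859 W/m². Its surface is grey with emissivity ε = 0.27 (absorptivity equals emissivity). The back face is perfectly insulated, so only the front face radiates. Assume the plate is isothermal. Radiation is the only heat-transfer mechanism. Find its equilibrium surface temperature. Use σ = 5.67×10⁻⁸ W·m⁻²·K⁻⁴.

At equilibrium, absorbed power = emitted power.
Absorbing cross-section = A = 0.01180 m²; emitting surface = A = 0.01180 m² (ratio 1).
εS·A_cross = εσ·A_surf·T⁴  ⇒  T⁴ = S/(1σ)   (ε cancels).
T⁴ = 859/(1·5.67×10⁻⁸) = 1.515×10¹⁰ K⁴.
T = (1.515×10¹⁰)^(1/4).

T ≈ 351 K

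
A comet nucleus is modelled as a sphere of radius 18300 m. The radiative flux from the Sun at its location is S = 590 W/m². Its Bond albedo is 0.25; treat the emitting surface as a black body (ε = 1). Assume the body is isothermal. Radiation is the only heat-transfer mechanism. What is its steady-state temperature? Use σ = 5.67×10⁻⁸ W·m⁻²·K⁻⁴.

At equilibrium, absorbed power = emitted power.
Absorbing cross-section = πr² = 1.052×10⁹ m²; emitting surface = 4πr² = 4.208×10⁹ m² (ratio 4).
(1−a)S·A_cross = εσ·A_surf·T⁴  ⇒  T⁴ = (1−a)S/(4σ).
T⁴ = 0.750·590/(4·5.67×10⁻⁸) = 1.951×10⁹ K⁴.
T = (1.951×10⁹)^(1/4).

T ≈ 210 K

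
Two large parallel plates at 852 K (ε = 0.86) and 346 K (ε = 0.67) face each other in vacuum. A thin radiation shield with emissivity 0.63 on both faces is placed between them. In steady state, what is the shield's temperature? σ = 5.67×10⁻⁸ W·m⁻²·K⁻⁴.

In steady state the net flux on the hot side equals that on the cold side.
σ(T₁⁴−T_s⁴)/D₁ = σ(T_s⁴−T₂⁴)/D₂, with D₁ = 1/ε₁+1/ε_s−1 = 1.750, D₂ = 1/ε_s+1/ε₂−1 = 2.080.
Solve for T_s⁴: T_s⁴ = (D₂·T₁⁴ + D₁·T₂⁴)/(D₁+D₂) = 2.927×10¹¹ K⁴.

T_s ≈ 736 K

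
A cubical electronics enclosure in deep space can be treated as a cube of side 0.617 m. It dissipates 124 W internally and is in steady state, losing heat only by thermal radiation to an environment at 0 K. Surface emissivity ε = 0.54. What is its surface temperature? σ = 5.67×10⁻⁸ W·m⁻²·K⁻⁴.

T ≈ 205 K

Steady state: internal power = radiated power, P = εσA T⁴.
Radiating area A = 6L² = 2.284 m².
T⁴ = P/(εσA) = 124/(0.54·5.67×10⁻⁸·2.284) = 1.773×10⁹ K⁴.
T = (1.773×10⁹)^(1/4).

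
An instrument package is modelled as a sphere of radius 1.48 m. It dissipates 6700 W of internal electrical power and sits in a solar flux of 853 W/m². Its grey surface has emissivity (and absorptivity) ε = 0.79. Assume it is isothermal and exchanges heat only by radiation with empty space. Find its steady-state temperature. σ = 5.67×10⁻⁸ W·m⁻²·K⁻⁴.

T ≈ 310 K

At steady state, absorbed solar power + internal power = radiated power.
Absorbed: α·S·A_cross = 0.79·853·6.881 = 4637 W (cross-section πr²).
Total input = 4637 + 6700 = 11340 W.
Radiated: εσ·A_surf·T⁴ with A_surf = 4πr² = 27.53 m².
T⁴ = 11340/(0.79·5.67×10⁻⁸·27.53) = 9.195×10⁹ K⁴.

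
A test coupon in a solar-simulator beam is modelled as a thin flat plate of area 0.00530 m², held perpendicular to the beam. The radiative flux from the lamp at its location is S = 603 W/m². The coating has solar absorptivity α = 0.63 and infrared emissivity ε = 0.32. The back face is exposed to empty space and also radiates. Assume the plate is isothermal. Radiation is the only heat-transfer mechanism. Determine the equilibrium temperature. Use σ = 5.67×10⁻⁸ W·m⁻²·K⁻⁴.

At equilibrium, absorbed power = emitted power.
Absorbing cross-section = A = 0.005300 m²; emitting surface = 2A = 0.01060 m² (ratio 2).
αS·A_cross = εσ·A_surf·T⁴  ⇒  T⁴ = αS/(ε·2σ).
T⁴ = 0.630·603/(0.32·2·5.67×10⁻⁸) = 1.047×10¹⁰ K⁴.
T = (1.047×10¹⁰)^(1/4).

T ≈ 320 K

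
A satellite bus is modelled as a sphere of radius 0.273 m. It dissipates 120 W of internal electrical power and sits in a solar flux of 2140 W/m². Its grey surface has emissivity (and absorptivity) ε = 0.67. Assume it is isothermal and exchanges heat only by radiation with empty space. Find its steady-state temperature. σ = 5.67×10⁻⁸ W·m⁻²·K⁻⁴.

At steady state, absorbed solar power + internal power = radiated power.
Absorbed: α·S·A_cross = 0.67·2140·0.2341 = 335.7 W (cross-section πr²).
Total input = 335.7 + 120 = 455.7 W.
Radiated: εσ·A_surf·T⁴ with A_surf = 4πr² = 0.9366 m².
T⁴ = 455.7/(0.67·5.67×10⁻⁸·0.9366) = 1.281×10¹⁰ K⁴.

T ≈ 336 K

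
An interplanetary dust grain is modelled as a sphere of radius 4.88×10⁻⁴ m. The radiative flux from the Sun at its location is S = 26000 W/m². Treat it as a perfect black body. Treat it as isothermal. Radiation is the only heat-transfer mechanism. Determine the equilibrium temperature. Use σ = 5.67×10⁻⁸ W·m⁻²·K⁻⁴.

T ≈ 582 K

At equilibrium, absorbed power = emitted power.
Absorbing cross-section = πr² = 7.482×10⁻⁷ m²; emitting surface = 4πr² = 2.993×10⁻⁶ m² (ratio 4).
S·A_cross = εσ·A_surf·T⁴  ⇒  T⁴ = S/(4σ).
T⁴ = 1.00·26000/(4·5.67×10⁻⁸) = 1.146×10¹¹ K⁴.
T = (1.146×10¹¹)^(1/4).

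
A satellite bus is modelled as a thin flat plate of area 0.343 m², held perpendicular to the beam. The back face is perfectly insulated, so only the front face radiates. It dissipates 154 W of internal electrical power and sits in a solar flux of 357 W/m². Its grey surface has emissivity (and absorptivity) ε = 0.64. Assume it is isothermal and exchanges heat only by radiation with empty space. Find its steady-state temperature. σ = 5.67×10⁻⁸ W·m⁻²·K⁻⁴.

T ≈ 370 K

At steady state, absorbed solar power + internal power = radiated power.
Absorbed: α·S·A_cross = 0.64·357·0.3430 = 78.37 W (cross-section A).
Total input = 78.37 + 154 = 232.4 W.
Radiated: εσ·A_surf·T⁴ with A_surf = A = 0.3430 m².
T⁴ = 232.4/(0.64·5.67×10⁻⁸·0.3430) = 1.867×10¹⁰ K⁴.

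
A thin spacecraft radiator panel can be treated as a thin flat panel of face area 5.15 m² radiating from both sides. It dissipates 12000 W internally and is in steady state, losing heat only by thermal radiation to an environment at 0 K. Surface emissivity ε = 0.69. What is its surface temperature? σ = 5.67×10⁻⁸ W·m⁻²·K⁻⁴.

T ≈ 415 K

Steady state: internal power = radiated power, P = εσA T⁴.
Radiating area A = 2·5.15 = 10.30 m².
T⁴ = P/(εσA) = 12000/(0.69·5.67×10⁻⁸·10.30) = 2.978×10¹⁰ K⁴.
T = (2.978×10¹⁰)^(1/4).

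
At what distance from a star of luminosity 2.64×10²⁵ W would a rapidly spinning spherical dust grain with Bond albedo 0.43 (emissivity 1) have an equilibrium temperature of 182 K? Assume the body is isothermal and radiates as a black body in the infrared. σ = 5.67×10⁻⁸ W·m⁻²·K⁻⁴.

For an isothermal black-emitting sphere, (1−a)S·πr² = σ·4πr²·T⁴ ⇒ S = 4σT⁴/(1−a).
S = 4·5.67×10⁻⁸·(182)⁴/0.570 = 436.6 W/m².
Flux falls as S = L/(4πd²), so d = √(L/(4πS)) = √(2.64×10²⁵/(4π·436.6)).

d ≈ 6.94×10¹⁰ m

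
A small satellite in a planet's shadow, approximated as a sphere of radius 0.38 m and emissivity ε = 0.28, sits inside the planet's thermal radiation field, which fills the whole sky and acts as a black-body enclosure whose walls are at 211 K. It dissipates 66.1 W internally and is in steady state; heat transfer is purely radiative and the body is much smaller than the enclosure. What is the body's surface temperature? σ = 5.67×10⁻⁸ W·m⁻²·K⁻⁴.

For a small grey body in a large enclosure, net radiated power = εσA(T⁴ − T_w⁴).
Steady state: P = εσA(T⁴ − T_w⁴) with A = 4πr² = 1.815 m².
T⁴ = P/(εσA) + T_w⁴ = 66.1/(0.28·5.67×10⁻⁸·1.815) + (211)⁴
    = 2.294×10⁹ + 1.982×10⁹ = 4.277×10⁹ K⁴.

T ≈ 256 K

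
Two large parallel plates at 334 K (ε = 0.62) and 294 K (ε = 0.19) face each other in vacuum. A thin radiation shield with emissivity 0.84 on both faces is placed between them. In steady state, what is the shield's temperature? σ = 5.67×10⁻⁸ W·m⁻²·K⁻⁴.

In steady state the net flux on the hot side equals that on the cold side.
σ(T₁⁴−T_s⁴)/D₁ = σ(T_s⁴−T₂⁴)/D₂, with D₁ = 1/ε₁+1/ε_s−1 = 1.803, D₂ = 1/ε_s+1/ε₂−1 = 5.454.
Solve for T_s⁴: T_s⁴ = (D₂·T₁⁴ + D₁·T₂⁴)/(D₁+D₂) = 1.121×10¹⁰ K⁴.

T_s ≈ 325 K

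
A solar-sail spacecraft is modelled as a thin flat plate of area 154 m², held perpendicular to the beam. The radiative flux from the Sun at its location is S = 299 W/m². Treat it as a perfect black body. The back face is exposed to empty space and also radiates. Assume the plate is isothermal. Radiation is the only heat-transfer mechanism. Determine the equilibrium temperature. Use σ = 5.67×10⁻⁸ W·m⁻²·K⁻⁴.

T ≈ 227 K

At equilibrium, absorbed power = emitted power.
Absorbing cross-section = A = 154.0 m²; emitting surface = 2A = 308.0 m² (ratio 2).
S·A_cross = εσ·A_surf·T⁴  ⇒  T⁴ = S/(2σ).
T⁴ = 1.00·299/(2·5.67×10⁻⁸) = 2.637×10⁹ K⁴.
T = (2.637×10⁹)^(1/4).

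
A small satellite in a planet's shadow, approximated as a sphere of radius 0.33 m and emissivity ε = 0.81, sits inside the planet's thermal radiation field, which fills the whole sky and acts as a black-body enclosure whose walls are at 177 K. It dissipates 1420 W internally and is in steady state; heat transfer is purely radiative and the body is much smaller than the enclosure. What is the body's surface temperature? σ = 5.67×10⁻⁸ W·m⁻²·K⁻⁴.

T ≈ 392 K

For a small grey body in a large enclosure, net radiated power = εσA(T⁴ − T_w⁴).
Steady state: P = εσA(T⁴ − T_w⁴) with A = 4πr² = 1.368 m².
T⁴ = P/(εσA) + T_w⁴ = 1420/(0.81·5.67×10⁻⁸·1.368) + (177)⁴
    = 2.259×10¹⁰ + 9.815×10⁸ = 2.357×10¹⁰ K⁴.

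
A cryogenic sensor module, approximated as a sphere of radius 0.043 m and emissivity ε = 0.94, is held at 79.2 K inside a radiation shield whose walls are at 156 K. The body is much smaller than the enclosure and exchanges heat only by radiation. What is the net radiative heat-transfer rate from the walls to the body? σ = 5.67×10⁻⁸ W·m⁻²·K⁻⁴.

P_net ≈ 0.685 W

For a small grey body in a large enclosure: P_net = εσA(T_body⁴ − T_wall⁴).
A = 4πr² = 0.02324 m²; T_body⁴ − T_wall⁴ = 3.935×10⁷ − 5.922×10⁸ = -5.529×10⁸ K⁴.
|P_net| = 0.94·5.67×10⁻⁸·0.02324·5.529×10⁸.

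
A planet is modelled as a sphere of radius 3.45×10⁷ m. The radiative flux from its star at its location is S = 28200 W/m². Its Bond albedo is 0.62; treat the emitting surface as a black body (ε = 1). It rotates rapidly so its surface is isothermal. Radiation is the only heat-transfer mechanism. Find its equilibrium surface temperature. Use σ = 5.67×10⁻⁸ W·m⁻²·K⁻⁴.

T ≈ 466 K

At equilibrium, absorbed power = emitted power.
Absorbing cross-section = πr² = 3.739×10¹⁵ m²; emitting surface = 4πr² = 1.496×10¹⁶ m² (ratio 4).
(1−a)S·A_cross = εσ·A_surf·T⁴  ⇒  T⁴ = (1−a)S/(4σ).
T⁴ = 0.380·28200/(4·5.67×10⁻⁸) = 4.725×10¹⁰ K⁴.
T = (4.725×10¹⁰)^(1/4).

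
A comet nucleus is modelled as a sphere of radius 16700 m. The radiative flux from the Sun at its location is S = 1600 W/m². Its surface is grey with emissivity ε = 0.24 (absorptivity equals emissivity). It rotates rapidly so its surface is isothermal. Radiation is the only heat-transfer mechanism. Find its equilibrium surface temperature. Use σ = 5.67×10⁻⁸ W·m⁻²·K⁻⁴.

T ≈ 290 K

At equilibrium, absorbed power = emitted power.
Absorbing cross-section = πr² = 8.762×10⁸ m²; emitting surface = 4πr² = 3.505×10⁹ m² (ratio 4).
εS·A_cross = εσ·A_surf·T⁴  ⇒  T⁴ = S/(4σ)   (ε cancels).
T⁴ = 1600/(4·5.67×10⁻⁸) = 7.055×10⁹ K⁴.
T = (7.055×10⁹)^(1/4).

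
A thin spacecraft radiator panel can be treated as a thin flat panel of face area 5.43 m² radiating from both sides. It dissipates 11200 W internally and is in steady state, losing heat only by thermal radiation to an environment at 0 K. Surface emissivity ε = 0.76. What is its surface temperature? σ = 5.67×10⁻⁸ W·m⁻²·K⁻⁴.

T ≈ 393 K

Steady state: internal power = radiated power, P = εσA T⁴.
Radiating area A = 2·5.43 = 10.86 m².
T⁴ = P/(εσA) = 11200/(0.76·5.67×10⁻⁸·10.86) = 2.393×10¹⁰ K⁴.
T = (2.393×10¹⁰)^(1/4).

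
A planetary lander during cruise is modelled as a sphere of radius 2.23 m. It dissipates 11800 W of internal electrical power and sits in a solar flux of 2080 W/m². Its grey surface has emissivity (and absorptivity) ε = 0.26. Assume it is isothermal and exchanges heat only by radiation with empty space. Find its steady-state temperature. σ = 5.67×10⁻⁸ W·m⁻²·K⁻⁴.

At steady state, absorbed solar power + internal power = radiated power.
Absorbed: α·S·A_cross = 0.26·2080·15.62 = 8449 W (cross-section πr²).
Total input = 8449 + 11800 = 20250 W.
Radiated: εσ·A_surf·T⁴ with A_surf = 4πr² = 62.49 m².
T⁴ = 20250/(0.26·5.67×10⁻⁸·62.49) = 2.198×10¹⁰ K⁴.

T ≈ 385 K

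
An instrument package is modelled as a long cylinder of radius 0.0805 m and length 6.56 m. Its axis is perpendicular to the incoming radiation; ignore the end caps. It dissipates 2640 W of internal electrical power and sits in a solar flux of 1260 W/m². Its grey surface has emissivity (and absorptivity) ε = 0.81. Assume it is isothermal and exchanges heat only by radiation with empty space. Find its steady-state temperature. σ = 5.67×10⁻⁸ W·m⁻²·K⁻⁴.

At steady state, absorbed solar power + internal power = radiated power.
Absorbed: α·S·A_cross = 0.81·1260·1.056 = 1078 W (cross-section 2rL).
Total input = 1078 + 2640 = 3718 W.
Radiated: εσ·A_surf·T⁴ with A_surf = 2πrL = 3.318 m².
T⁴ = 3718/(0.81·5.67×10⁻⁸·3.318) = 2.440×10¹⁰ K⁴.

T ≈ 395 K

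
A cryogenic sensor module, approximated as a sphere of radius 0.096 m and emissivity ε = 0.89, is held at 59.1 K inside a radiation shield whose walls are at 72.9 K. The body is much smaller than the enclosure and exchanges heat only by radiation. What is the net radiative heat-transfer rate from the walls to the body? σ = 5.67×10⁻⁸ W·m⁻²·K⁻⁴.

P_net ≈ 0.0938 W

For a small grey body in a large enclosure: P_net = εσA(T_body⁴ − T_wall⁴).
A = 4πr² = 0.1158 m²; T_body⁴ − T_wall⁴ = 1.220×10⁷ − 2.824×10⁷ = -1.604×10⁷ K⁴.
|P_net| = 0.89·5.67×10⁻⁸·0.1158·1.604×10⁷.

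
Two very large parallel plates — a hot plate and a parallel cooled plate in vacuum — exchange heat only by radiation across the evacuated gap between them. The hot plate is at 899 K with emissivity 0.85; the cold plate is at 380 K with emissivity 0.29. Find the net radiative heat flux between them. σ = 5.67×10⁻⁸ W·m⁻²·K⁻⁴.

q ≈ 9890 W/m²

For two infinite grey parallel plates, q = σ(T₁⁴ − T₂⁴)/(1/ε₁ + 1/ε₂ − 1).
T₁⁴ − T₂⁴ = 6.532×10¹¹ − 2.085×10¹⁰ = 6.323×10¹¹ K⁴.
1/ε₁ + 1/ε₂ − 1 = 1.176 + 3.448 − 1 = 3.625.
q = 5.67×10⁻⁸ × 6.323×10¹¹ / 3.625.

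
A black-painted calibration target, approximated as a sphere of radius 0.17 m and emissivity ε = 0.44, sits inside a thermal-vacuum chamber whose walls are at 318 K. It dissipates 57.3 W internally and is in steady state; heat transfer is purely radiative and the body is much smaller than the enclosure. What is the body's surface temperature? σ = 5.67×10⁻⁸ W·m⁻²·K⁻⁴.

For a small grey body in a large enclosure, net radiated power = εσA(T⁴ − T_w⁴).
Steady state: P = εσA(T⁴ − T_w⁴) with A = 4πr² = 0.3632 m².
T⁴ = P/(εσA) + T_w⁴ = 57.3/(0.44·5.67×10⁻⁸·0.3632) + (318)⁴
    = 6.324×10⁹ + 1.023×10¹⁰ = 1.655×10¹⁰ K⁴.

T ≈ 359 K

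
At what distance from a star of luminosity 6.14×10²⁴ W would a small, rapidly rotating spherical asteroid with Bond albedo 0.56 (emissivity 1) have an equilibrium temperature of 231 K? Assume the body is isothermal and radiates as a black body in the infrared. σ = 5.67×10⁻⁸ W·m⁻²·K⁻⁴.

For an isothermal black-emitting sphere, (1−a)S·πr² = σ·4πr²·T⁴ ⇒ S = 4σT⁴/(1−a).
S = 4·5.67×10⁻⁸·(231)⁴/0.440 = 1468 W/m².
Flux falls as S = L/(4πd²), so d = √(L/(4πS)) = √(6.14×10²⁴/(4π·1468)).

d ≈ 1.82×10¹⁰ m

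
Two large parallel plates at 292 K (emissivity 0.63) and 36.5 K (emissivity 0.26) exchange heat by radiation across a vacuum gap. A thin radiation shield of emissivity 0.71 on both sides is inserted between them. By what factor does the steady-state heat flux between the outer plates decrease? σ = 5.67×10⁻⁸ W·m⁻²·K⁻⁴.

factor ≈ 1.41

Without shield: q₀ = σΔ(T⁴)/(1/ε₁+1/ε₂−1) with denominator 4.433.
With shield the two gaps are in series; the resistances add: (1/ε₁+1/ε_s−1)+(1/ε_s+1/ε₂−1) = 1.996+4.255 = 6.250.
Heat-flux ratio q₀/q = 6.250/4.433.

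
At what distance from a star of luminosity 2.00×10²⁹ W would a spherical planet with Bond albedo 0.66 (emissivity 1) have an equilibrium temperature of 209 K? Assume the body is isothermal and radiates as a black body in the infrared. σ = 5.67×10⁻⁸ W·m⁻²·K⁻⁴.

For an isothermal black-emitting sphere, (1−a)S·πr² = σ·4πr²·T⁴ ⇒ S = 4σT⁴/(1−a).
S = 4·5.67×10⁻⁸·(209)⁴/0.340 = 1273 W/m².
Flux falls as S = L/(4πd²), so d = √(L/(4πS)) = √(2.00×10²⁹/(4π·1273)).

d ≈ 3.54×10¹² m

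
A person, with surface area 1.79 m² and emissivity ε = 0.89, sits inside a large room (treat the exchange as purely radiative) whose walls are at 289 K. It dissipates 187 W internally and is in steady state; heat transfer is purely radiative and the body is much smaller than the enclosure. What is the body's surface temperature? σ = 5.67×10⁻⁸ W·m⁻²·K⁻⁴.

T ≈ 308 K

For a small grey body in a large enclosure, net radiated power = εσA(T⁴ − T_w⁴).
Steady state: P = εσA(T⁴ − T_w⁴) with A = 1.79 m².
T⁴ = P/(εσA) + T_w⁴ = 187/(0.89·5.67×10⁻⁸·1.790) + (289)⁴
    = 2.070×10⁹ + 6.976×10⁹ = 9.046×10⁹ K⁴.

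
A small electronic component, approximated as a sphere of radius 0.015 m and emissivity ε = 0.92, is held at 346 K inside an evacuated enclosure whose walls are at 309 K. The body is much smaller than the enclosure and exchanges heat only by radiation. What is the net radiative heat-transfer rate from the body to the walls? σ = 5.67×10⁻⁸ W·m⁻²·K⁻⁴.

For a small grey body in a large enclosure: P_net = εσA(T_body⁴ − T_wall⁴).
A = 4πr² = 0.002827 m²; T_body⁴ − T_wall⁴ = 1.433×10¹⁰ − 9.117×10⁹ = 5.215×10⁹ K⁴.
|P_net| = 0.92·5.67×10⁻⁸·0.002827·5.215×10⁹.

P_net ≈ 0.769 W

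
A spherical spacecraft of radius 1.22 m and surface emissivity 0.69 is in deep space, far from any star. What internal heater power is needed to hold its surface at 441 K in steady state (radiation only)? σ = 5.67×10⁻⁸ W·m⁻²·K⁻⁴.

P ≈ 27700 W

P = εσ·4πr²·T⁴.
4πr² = 18.70 m²; T⁴ = 3.782×10¹⁰ K⁴.
P = 0.69·5.67×10⁻⁸·18.70·3.782×10¹⁰.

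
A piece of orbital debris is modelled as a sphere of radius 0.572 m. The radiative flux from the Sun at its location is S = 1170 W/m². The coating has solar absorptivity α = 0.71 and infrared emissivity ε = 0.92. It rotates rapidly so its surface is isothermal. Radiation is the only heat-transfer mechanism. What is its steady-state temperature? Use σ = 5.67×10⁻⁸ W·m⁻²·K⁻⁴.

T ≈ 251 K

At equilibrium, absorbed power = emitted power.
Absorbing cross-section = πr² = 1.028 m²; emitting surface = 4πr² = 4.112 m² (ratio 4).
αS·A_cross = εσ·A_surf·T⁴  ⇒  T⁴ = αS/(ε·4σ).
T⁴ = 0.710·1170/(0.92·4·5.67×10⁻⁸) = 3.981×10⁹ K⁴.
T = (3.981×10⁹)^(1/4).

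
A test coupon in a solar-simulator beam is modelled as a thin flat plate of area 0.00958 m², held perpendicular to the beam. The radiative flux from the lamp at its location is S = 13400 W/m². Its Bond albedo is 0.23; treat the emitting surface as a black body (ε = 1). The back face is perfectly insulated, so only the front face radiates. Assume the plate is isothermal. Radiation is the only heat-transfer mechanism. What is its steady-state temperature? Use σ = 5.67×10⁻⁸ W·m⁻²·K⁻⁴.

At equilibrium, absorbed power = emitted power.
Absorbing cross-section = A = 0.009580 m²; emitting surface = A = 0.009580 m² (ratio 1).
(1−a)S·A_cross = εσ·A_surf·T⁴  ⇒  T⁴ = (1−a)S/(1σ).
T⁴ = 0.770·13400/(1·5.67×10⁻⁸) = 1.820×10¹¹ K⁴.
T = (1.820×10¹¹)^(1/4).

T ≈ 653 K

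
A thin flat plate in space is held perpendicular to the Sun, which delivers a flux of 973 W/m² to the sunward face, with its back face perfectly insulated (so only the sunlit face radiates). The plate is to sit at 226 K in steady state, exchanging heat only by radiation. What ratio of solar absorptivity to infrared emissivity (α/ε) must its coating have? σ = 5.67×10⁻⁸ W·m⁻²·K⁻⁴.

α/ε ≈ 0.152

Balance: αS·A = εσ·1A·T⁴ ⇒ α/ε = σT⁴/S.
α/ε = 5.67×10⁻⁸·(226)⁴/973 = 5.67×10⁻⁸·2.609×10⁹/973.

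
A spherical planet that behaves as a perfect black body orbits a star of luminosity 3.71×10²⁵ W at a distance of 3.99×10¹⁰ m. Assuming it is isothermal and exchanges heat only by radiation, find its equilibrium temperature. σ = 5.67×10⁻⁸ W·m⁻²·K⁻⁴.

T ≈ 301 K

First find the stellar flux at distance d: S = L/(4πd²) = 3.71×10²⁵/(4π·(3.99×10¹⁰)²) = 1854 W/m².
For an isothermal sphere, absorbed (1−a)S·πr² = emitted σ·4πr²·T⁴, so T⁴ = (1−a)S/(4σ).
T⁴ = 1.00·1854/(4·5.67×10⁻⁸) = 8.177×10⁹ K⁴.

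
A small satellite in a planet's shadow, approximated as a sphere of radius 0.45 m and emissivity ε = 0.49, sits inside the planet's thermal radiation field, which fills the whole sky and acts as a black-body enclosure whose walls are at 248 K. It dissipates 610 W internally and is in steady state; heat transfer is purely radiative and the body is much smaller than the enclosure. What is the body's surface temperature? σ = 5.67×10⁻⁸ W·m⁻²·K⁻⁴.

T ≈ 334 K

For a small grey body in a large enclosure, net radiated power = εσA(T⁴ − T_w⁴).
Steady state: P = εσA(T⁴ − T_w⁴) with A = 4πr² = 2.545 m².
T⁴ = P/(εσA) + T_w⁴ = 610/(0.49·5.67×10⁻⁸·2.545) + (248)⁴
    = 8.628×10⁹ + 3.783×10⁹ = 1.241×10¹⁰ K⁴.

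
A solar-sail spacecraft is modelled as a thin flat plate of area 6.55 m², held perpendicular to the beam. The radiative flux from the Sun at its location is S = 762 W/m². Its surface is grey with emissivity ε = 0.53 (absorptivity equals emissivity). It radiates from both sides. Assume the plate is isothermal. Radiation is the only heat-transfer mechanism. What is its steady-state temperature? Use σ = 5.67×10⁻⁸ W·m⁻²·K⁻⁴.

At equilibrium, absorbed power = emitted power.
Absorbing cross-section = A = 6.550 m²; emitting surface = 2A = 13.10 m² (ratio 2).
εS·A_cross = εσ·A_surf·T⁴  ⇒  T⁴ = S/(2σ)   (ε cancels).
T⁴ = 762/(2·5.67×10⁻⁸) = 6.720×10⁹ K⁴.
T = (6.720×10⁹)^(1/4).

T ≈ 286 K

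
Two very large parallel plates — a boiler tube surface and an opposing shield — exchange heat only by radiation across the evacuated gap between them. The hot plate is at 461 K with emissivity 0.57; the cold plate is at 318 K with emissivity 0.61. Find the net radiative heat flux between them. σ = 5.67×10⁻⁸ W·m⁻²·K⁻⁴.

q ≈ 828 W/m²

For two infinite grey parallel plates, q = σ(T₁⁴ − T₂⁴)/(1/ε₁ + 1/ε₂ − 1).
T₁⁴ − T₂⁴ = 4.517×10¹⁰ − 1.023×10¹⁰ = 3.494×10¹⁰ K⁴.
1/ε₁ + 1/ε₂ − 1 = 1.754 + 1.639 − 1 = 2.394.
q = 5.67×10⁻⁸ × 3.494×10¹⁰ / 2.394.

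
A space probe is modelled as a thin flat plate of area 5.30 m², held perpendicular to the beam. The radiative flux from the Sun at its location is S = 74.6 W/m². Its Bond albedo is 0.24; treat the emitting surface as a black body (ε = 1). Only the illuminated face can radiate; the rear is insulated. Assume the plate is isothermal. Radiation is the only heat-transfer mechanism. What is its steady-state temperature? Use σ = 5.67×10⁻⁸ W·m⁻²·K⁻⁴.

At equilibrium, absorbed power = emitted power.
Absorbing cross-section = A = 5.300 m²; emitting surface = A = 5.300 m² (ratio 1).
(1−a)S·A_cross = εσ·A_surf·T⁴  ⇒  T⁴ = (1−a)S/(1σ).
T⁴ = 0.760·74.6/(1·5.67×10⁻⁸) = 9.999×10⁸ K⁴.
T = (9.999×10⁸)^(1/4).

T ≈ 178 K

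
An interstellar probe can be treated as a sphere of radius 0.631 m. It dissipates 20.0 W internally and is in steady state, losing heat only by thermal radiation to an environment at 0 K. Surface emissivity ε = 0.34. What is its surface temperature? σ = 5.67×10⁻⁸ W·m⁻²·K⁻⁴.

T ≈ 120 K

Steady state: internal power = radiated power, P = εσA T⁴.
Radiating area A = 4πr² = 5.003 m².
T⁴ = P/(εσA) = 20.0/(0.34·5.67×10⁻⁸·5.003) = 2.073×10⁸ K⁴.
T = (2.073×10⁸)^(1/4).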